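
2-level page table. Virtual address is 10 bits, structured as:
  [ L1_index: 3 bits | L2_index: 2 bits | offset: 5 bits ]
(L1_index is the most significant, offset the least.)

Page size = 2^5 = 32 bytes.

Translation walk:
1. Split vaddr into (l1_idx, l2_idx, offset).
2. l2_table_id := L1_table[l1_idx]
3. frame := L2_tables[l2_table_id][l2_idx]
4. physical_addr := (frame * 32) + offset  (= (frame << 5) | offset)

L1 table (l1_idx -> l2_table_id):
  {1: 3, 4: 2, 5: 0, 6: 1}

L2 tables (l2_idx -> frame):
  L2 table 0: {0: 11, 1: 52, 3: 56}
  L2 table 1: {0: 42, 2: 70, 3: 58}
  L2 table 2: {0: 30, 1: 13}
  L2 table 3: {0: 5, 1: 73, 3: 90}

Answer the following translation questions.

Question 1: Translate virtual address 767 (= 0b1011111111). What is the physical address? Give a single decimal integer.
Answer: 1823

Derivation:
vaddr = 767 = 0b1011111111
Split: l1_idx=5, l2_idx=3, offset=31
L1[5] = 0
L2[0][3] = 56
paddr = 56 * 32 + 31 = 1823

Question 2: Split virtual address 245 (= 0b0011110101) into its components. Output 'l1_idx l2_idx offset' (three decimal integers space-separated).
Answer: 1 3 21

Derivation:
vaddr = 245 = 0b0011110101
  top 3 bits -> l1_idx = 1
  next 2 bits -> l2_idx = 3
  bottom 5 bits -> offset = 21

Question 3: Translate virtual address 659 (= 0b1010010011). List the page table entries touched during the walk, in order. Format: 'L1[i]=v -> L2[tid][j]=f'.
Answer: L1[5]=0 -> L2[0][0]=11

Derivation:
vaddr = 659 = 0b1010010011
Split: l1_idx=5, l2_idx=0, offset=19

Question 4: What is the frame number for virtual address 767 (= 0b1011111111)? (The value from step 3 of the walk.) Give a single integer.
Answer: 56

Derivation:
vaddr = 767: l1_idx=5, l2_idx=3
L1[5] = 0; L2[0][3] = 56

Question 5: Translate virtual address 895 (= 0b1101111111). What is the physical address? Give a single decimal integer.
vaddr = 895 = 0b1101111111
Split: l1_idx=6, l2_idx=3, offset=31
L1[6] = 1
L2[1][3] = 58
paddr = 58 * 32 + 31 = 1887

Answer: 1887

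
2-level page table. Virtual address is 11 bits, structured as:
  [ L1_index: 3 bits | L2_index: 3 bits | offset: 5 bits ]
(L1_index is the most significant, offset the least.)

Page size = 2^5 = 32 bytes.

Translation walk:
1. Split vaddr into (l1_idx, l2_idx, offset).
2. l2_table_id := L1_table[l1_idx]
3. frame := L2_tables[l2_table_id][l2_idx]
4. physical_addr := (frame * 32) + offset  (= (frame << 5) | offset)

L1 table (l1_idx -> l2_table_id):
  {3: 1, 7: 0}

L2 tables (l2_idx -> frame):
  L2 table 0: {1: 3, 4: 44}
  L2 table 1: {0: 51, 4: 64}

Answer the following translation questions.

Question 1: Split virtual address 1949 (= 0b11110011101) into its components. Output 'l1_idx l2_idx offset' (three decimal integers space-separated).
vaddr = 1949 = 0b11110011101
  top 3 bits -> l1_idx = 7
  next 3 bits -> l2_idx = 4
  bottom 5 bits -> offset = 29

Answer: 7 4 29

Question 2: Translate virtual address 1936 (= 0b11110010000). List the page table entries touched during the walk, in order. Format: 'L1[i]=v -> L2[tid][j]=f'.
Answer: L1[7]=0 -> L2[0][4]=44

Derivation:
vaddr = 1936 = 0b11110010000
Split: l1_idx=7, l2_idx=4, offset=16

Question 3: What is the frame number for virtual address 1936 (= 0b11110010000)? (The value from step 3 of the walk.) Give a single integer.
vaddr = 1936: l1_idx=7, l2_idx=4
L1[7] = 0; L2[0][4] = 44

Answer: 44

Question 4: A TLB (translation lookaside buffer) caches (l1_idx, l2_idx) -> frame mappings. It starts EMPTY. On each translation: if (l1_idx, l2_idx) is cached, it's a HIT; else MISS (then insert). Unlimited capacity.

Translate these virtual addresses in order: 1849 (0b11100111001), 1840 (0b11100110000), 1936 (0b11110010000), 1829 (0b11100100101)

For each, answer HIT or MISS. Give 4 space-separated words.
Answer: MISS HIT MISS HIT

Derivation:
vaddr=1849: (7,1) not in TLB -> MISS, insert
vaddr=1840: (7,1) in TLB -> HIT
vaddr=1936: (7,4) not in TLB -> MISS, insert
vaddr=1829: (7,1) in TLB -> HIT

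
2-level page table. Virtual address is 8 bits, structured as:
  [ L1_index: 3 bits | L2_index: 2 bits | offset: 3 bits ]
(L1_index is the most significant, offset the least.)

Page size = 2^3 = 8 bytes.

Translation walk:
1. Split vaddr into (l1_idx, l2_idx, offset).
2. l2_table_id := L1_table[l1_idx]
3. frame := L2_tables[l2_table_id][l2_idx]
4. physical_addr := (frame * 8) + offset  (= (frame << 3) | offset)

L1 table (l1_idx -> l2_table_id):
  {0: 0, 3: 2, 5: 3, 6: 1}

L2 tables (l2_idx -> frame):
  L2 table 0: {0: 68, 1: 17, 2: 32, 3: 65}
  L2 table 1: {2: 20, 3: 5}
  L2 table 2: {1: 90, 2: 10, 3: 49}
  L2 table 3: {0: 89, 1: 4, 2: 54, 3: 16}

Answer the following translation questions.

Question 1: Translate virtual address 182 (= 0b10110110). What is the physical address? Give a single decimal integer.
Answer: 438

Derivation:
vaddr = 182 = 0b10110110
Split: l1_idx=5, l2_idx=2, offset=6
L1[5] = 3
L2[3][2] = 54
paddr = 54 * 8 + 6 = 438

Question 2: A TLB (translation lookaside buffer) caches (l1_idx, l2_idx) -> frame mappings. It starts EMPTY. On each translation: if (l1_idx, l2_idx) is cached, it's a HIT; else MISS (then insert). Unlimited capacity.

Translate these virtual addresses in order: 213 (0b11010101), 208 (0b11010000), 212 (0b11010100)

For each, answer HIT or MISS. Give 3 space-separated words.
Answer: MISS HIT HIT

Derivation:
vaddr=213: (6,2) not in TLB -> MISS, insert
vaddr=208: (6,2) in TLB -> HIT
vaddr=212: (6,2) in TLB -> HIT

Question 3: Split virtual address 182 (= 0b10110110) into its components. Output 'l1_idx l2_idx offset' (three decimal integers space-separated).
Answer: 5 2 6

Derivation:
vaddr = 182 = 0b10110110
  top 3 bits -> l1_idx = 5
  next 2 bits -> l2_idx = 2
  bottom 3 bits -> offset = 6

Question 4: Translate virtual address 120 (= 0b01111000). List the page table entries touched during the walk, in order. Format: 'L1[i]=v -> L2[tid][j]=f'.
Answer: L1[3]=2 -> L2[2][3]=49

Derivation:
vaddr = 120 = 0b01111000
Split: l1_idx=3, l2_idx=3, offset=0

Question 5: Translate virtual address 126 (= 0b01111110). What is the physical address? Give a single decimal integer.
vaddr = 126 = 0b01111110
Split: l1_idx=3, l2_idx=3, offset=6
L1[3] = 2
L2[2][3] = 49
paddr = 49 * 8 + 6 = 398

Answer: 398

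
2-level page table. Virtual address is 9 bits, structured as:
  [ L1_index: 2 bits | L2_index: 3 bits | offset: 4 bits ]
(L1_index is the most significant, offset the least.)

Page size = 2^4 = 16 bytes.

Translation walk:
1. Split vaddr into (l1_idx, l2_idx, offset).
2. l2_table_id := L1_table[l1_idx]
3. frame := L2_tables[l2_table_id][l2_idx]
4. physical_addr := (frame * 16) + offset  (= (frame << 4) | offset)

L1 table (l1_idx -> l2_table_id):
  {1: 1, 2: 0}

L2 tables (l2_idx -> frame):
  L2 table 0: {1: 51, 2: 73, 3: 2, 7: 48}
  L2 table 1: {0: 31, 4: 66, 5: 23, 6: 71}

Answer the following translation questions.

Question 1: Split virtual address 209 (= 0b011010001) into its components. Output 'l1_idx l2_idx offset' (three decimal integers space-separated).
vaddr = 209 = 0b011010001
  top 2 bits -> l1_idx = 1
  next 3 bits -> l2_idx = 5
  bottom 4 bits -> offset = 1

Answer: 1 5 1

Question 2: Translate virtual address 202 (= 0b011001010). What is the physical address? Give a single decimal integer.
Answer: 1066

Derivation:
vaddr = 202 = 0b011001010
Split: l1_idx=1, l2_idx=4, offset=10
L1[1] = 1
L2[1][4] = 66
paddr = 66 * 16 + 10 = 1066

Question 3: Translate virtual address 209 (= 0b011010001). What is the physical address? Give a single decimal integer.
vaddr = 209 = 0b011010001
Split: l1_idx=1, l2_idx=5, offset=1
L1[1] = 1
L2[1][5] = 23
paddr = 23 * 16 + 1 = 369

Answer: 369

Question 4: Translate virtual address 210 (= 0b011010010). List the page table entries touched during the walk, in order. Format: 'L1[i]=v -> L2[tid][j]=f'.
Answer: L1[1]=1 -> L2[1][5]=23

Derivation:
vaddr = 210 = 0b011010010
Split: l1_idx=1, l2_idx=5, offset=2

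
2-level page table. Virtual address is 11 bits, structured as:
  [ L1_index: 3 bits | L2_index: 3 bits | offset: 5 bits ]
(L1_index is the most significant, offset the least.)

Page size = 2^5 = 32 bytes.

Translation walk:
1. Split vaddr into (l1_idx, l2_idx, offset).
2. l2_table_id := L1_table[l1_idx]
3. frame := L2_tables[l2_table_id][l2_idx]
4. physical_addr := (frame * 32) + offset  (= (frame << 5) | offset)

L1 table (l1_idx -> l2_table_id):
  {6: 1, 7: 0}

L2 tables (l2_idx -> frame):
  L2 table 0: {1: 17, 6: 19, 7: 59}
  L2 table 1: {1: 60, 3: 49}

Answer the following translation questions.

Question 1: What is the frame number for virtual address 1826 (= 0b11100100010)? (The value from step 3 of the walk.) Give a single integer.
vaddr = 1826: l1_idx=7, l2_idx=1
L1[7] = 0; L2[0][1] = 17

Answer: 17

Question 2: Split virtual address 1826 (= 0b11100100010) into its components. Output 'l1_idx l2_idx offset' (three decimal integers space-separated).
Answer: 7 1 2

Derivation:
vaddr = 1826 = 0b11100100010
  top 3 bits -> l1_idx = 7
  next 3 bits -> l2_idx = 1
  bottom 5 bits -> offset = 2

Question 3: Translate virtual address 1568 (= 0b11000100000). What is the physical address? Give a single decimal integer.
Answer: 1920

Derivation:
vaddr = 1568 = 0b11000100000
Split: l1_idx=6, l2_idx=1, offset=0
L1[6] = 1
L2[1][1] = 60
paddr = 60 * 32 + 0 = 1920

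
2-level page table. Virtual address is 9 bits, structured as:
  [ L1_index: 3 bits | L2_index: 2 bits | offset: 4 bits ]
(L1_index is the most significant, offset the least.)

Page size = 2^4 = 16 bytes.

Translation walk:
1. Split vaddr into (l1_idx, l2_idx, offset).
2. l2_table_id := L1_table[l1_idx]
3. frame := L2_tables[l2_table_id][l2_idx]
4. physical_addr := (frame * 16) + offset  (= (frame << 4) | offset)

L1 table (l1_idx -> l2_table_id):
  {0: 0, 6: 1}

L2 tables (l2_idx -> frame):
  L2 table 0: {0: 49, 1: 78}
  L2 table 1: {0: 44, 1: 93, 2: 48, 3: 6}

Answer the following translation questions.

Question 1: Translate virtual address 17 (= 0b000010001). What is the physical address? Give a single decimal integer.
Answer: 1249

Derivation:
vaddr = 17 = 0b000010001
Split: l1_idx=0, l2_idx=1, offset=1
L1[0] = 0
L2[0][1] = 78
paddr = 78 * 16 + 1 = 1249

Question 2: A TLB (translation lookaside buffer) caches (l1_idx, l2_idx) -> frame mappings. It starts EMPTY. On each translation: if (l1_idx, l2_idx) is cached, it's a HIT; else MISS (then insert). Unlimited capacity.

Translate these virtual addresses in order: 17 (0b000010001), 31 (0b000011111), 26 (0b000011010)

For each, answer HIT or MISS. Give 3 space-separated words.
vaddr=17: (0,1) not in TLB -> MISS, insert
vaddr=31: (0,1) in TLB -> HIT
vaddr=26: (0,1) in TLB -> HIT

Answer: MISS HIT HIT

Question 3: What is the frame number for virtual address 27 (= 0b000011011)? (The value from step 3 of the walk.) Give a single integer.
vaddr = 27: l1_idx=0, l2_idx=1
L1[0] = 0; L2[0][1] = 78

Answer: 78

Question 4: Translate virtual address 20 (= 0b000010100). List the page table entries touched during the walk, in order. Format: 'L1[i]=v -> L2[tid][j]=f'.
Answer: L1[0]=0 -> L2[0][1]=78

Derivation:
vaddr = 20 = 0b000010100
Split: l1_idx=0, l2_idx=1, offset=4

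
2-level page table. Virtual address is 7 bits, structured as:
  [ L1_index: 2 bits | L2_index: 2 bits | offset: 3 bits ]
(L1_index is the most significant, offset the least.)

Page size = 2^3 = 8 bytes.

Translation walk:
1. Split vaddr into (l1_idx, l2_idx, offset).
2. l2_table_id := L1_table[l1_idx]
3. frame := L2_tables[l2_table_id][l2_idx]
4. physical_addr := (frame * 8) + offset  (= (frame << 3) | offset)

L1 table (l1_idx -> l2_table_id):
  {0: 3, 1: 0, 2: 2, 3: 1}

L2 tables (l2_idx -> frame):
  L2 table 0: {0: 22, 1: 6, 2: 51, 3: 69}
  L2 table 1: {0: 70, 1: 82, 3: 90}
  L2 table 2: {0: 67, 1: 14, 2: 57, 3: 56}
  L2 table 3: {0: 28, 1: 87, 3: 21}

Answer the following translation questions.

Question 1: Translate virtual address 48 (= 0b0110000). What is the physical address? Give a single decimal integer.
vaddr = 48 = 0b0110000
Split: l1_idx=1, l2_idx=2, offset=0
L1[1] = 0
L2[0][2] = 51
paddr = 51 * 8 + 0 = 408

Answer: 408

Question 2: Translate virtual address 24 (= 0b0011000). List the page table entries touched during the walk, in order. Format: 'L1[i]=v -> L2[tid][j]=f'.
Answer: L1[0]=3 -> L2[3][3]=21

Derivation:
vaddr = 24 = 0b0011000
Split: l1_idx=0, l2_idx=3, offset=0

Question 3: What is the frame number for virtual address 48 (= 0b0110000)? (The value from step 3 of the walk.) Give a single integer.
Answer: 51

Derivation:
vaddr = 48: l1_idx=1, l2_idx=2
L1[1] = 0; L2[0][2] = 51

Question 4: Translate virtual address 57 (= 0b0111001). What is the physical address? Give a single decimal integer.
vaddr = 57 = 0b0111001
Split: l1_idx=1, l2_idx=3, offset=1
L1[1] = 0
L2[0][3] = 69
paddr = 69 * 8 + 1 = 553

Answer: 553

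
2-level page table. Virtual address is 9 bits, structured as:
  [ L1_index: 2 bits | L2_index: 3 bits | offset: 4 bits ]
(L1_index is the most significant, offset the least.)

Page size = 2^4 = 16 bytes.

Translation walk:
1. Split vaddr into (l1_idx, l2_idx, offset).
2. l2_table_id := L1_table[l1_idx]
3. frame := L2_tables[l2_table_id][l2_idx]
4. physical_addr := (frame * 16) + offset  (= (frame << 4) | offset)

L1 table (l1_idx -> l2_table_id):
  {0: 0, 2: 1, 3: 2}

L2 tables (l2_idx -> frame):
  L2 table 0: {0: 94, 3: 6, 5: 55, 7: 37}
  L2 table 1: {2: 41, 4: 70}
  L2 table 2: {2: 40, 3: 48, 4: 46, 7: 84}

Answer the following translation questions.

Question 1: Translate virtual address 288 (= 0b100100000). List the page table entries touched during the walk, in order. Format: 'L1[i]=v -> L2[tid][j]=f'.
vaddr = 288 = 0b100100000
Split: l1_idx=2, l2_idx=2, offset=0

Answer: L1[2]=1 -> L2[1][2]=41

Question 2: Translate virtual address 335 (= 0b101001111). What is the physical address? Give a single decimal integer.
Answer: 1135

Derivation:
vaddr = 335 = 0b101001111
Split: l1_idx=2, l2_idx=4, offset=15
L1[2] = 1
L2[1][4] = 70
paddr = 70 * 16 + 15 = 1135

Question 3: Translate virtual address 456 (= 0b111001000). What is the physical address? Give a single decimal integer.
Answer: 744

Derivation:
vaddr = 456 = 0b111001000
Split: l1_idx=3, l2_idx=4, offset=8
L1[3] = 2
L2[2][4] = 46
paddr = 46 * 16 + 8 = 744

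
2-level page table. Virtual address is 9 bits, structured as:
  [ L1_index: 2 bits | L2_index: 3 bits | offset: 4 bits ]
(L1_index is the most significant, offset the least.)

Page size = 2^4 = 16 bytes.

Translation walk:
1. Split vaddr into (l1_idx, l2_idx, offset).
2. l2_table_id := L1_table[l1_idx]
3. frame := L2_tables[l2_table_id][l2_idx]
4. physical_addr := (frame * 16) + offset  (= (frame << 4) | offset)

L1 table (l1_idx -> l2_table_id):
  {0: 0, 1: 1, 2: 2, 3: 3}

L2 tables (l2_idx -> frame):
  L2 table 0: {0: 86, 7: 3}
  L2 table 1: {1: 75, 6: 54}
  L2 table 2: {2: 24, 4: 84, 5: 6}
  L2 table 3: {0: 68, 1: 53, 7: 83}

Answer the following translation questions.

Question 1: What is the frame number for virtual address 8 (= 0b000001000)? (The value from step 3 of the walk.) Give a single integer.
vaddr = 8: l1_idx=0, l2_idx=0
L1[0] = 0; L2[0][0] = 86

Answer: 86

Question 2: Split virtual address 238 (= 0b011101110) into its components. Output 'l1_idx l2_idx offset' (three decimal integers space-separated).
Answer: 1 6 14

Derivation:
vaddr = 238 = 0b011101110
  top 2 bits -> l1_idx = 1
  next 3 bits -> l2_idx = 6
  bottom 4 bits -> offset = 14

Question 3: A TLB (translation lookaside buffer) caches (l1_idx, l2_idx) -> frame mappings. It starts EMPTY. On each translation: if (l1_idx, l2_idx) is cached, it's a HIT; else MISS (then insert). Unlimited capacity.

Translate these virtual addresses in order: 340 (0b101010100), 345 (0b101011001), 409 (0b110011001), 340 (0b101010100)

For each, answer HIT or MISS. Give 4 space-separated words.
Answer: MISS HIT MISS HIT

Derivation:
vaddr=340: (2,5) not in TLB -> MISS, insert
vaddr=345: (2,5) in TLB -> HIT
vaddr=409: (3,1) not in TLB -> MISS, insert
vaddr=340: (2,5) in TLB -> HIT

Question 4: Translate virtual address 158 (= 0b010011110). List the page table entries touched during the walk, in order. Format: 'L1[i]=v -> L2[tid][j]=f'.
Answer: L1[1]=1 -> L2[1][1]=75

Derivation:
vaddr = 158 = 0b010011110
Split: l1_idx=1, l2_idx=1, offset=14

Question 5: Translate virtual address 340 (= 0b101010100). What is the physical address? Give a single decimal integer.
Answer: 100

Derivation:
vaddr = 340 = 0b101010100
Split: l1_idx=2, l2_idx=5, offset=4
L1[2] = 2
L2[2][5] = 6
paddr = 6 * 16 + 4 = 100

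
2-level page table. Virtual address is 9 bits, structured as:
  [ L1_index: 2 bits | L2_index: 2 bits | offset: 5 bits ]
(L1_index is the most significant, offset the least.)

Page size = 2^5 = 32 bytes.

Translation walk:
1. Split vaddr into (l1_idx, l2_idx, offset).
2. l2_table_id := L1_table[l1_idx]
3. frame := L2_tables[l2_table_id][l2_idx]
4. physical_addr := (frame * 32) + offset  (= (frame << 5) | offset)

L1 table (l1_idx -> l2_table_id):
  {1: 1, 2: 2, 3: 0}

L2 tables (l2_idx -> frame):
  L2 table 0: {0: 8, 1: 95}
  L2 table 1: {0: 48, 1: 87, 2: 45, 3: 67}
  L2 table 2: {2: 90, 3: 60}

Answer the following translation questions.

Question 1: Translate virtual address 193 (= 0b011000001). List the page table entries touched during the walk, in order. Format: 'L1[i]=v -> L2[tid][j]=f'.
Answer: L1[1]=1 -> L2[1][2]=45

Derivation:
vaddr = 193 = 0b011000001
Split: l1_idx=1, l2_idx=2, offset=1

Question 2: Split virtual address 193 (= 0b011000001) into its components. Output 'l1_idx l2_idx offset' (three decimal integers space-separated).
vaddr = 193 = 0b011000001
  top 2 bits -> l1_idx = 1
  next 2 bits -> l2_idx = 2
  bottom 5 bits -> offset = 1

Answer: 1 2 1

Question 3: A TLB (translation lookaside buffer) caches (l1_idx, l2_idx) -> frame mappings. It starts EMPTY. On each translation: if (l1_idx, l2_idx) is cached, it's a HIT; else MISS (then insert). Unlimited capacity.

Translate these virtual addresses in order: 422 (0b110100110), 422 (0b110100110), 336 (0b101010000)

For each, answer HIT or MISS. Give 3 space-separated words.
Answer: MISS HIT MISS

Derivation:
vaddr=422: (3,1) not in TLB -> MISS, insert
vaddr=422: (3,1) in TLB -> HIT
vaddr=336: (2,2) not in TLB -> MISS, insert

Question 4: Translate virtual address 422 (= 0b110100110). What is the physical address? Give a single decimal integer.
Answer: 3046

Derivation:
vaddr = 422 = 0b110100110
Split: l1_idx=3, l2_idx=1, offset=6
L1[3] = 0
L2[0][1] = 95
paddr = 95 * 32 + 6 = 3046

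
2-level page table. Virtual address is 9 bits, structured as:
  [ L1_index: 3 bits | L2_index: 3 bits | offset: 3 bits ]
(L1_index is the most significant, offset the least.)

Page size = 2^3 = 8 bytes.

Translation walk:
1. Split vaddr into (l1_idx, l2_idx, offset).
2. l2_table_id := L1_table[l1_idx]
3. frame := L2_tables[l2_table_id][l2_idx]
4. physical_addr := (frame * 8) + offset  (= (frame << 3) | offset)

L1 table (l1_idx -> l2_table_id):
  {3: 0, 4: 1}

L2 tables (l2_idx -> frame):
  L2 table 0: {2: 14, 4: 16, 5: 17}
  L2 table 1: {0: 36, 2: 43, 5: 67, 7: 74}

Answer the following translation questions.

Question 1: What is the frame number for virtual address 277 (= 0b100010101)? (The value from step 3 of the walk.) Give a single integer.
Answer: 43

Derivation:
vaddr = 277: l1_idx=4, l2_idx=2
L1[4] = 1; L2[1][2] = 43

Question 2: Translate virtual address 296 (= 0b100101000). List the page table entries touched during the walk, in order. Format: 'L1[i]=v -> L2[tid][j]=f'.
Answer: L1[4]=1 -> L2[1][5]=67

Derivation:
vaddr = 296 = 0b100101000
Split: l1_idx=4, l2_idx=5, offset=0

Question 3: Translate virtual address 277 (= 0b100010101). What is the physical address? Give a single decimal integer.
Answer: 349

Derivation:
vaddr = 277 = 0b100010101
Split: l1_idx=4, l2_idx=2, offset=5
L1[4] = 1
L2[1][2] = 43
paddr = 43 * 8 + 5 = 349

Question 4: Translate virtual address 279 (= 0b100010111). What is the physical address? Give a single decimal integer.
vaddr = 279 = 0b100010111
Split: l1_idx=4, l2_idx=2, offset=7
L1[4] = 1
L2[1][2] = 43
paddr = 43 * 8 + 7 = 351

Answer: 351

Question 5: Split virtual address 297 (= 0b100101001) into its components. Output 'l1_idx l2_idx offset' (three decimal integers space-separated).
Answer: 4 5 1

Derivation:
vaddr = 297 = 0b100101001
  top 3 bits -> l1_idx = 4
  next 3 bits -> l2_idx = 5
  bottom 3 bits -> offset = 1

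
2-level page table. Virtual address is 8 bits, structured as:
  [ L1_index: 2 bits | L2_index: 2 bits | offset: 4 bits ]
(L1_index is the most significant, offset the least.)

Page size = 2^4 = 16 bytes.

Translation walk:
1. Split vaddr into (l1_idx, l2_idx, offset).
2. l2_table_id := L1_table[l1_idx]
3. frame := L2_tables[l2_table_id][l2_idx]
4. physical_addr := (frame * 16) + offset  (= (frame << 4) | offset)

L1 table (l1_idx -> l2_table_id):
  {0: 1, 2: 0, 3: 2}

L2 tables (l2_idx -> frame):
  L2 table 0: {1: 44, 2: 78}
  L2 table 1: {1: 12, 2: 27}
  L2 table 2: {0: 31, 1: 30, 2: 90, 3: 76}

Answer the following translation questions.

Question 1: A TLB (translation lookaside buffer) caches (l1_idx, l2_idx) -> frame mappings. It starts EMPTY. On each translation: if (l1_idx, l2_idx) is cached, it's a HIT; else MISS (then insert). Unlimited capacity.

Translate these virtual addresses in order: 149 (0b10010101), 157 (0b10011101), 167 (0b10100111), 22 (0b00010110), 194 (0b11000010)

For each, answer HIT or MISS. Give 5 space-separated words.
Answer: MISS HIT MISS MISS MISS

Derivation:
vaddr=149: (2,1) not in TLB -> MISS, insert
vaddr=157: (2,1) in TLB -> HIT
vaddr=167: (2,2) not in TLB -> MISS, insert
vaddr=22: (0,1) not in TLB -> MISS, insert
vaddr=194: (3,0) not in TLB -> MISS, insert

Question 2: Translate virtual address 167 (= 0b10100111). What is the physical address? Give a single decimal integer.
Answer: 1255

Derivation:
vaddr = 167 = 0b10100111
Split: l1_idx=2, l2_idx=2, offset=7
L1[2] = 0
L2[0][2] = 78
paddr = 78 * 16 + 7 = 1255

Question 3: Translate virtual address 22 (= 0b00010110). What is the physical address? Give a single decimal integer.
vaddr = 22 = 0b00010110
Split: l1_idx=0, l2_idx=1, offset=6
L1[0] = 1
L2[1][1] = 12
paddr = 12 * 16 + 6 = 198

Answer: 198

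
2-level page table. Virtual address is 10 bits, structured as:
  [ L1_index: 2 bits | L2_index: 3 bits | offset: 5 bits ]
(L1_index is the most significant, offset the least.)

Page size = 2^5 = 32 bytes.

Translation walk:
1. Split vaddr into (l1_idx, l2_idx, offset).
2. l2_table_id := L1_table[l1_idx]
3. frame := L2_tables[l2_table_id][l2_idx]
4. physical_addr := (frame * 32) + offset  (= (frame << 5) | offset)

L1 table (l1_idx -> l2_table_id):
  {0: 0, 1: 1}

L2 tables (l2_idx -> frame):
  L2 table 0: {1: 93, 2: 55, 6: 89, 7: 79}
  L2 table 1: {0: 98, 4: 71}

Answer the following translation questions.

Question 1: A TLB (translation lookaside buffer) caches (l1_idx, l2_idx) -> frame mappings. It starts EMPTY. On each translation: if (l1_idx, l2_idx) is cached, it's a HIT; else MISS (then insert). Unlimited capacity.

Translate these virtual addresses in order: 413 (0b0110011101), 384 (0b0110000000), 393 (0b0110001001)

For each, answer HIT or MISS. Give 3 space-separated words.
Answer: MISS HIT HIT

Derivation:
vaddr=413: (1,4) not in TLB -> MISS, insert
vaddr=384: (1,4) in TLB -> HIT
vaddr=393: (1,4) in TLB -> HIT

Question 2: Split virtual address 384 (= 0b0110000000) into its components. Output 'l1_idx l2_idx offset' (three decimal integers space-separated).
Answer: 1 4 0

Derivation:
vaddr = 384 = 0b0110000000
  top 2 bits -> l1_idx = 1
  next 3 bits -> l2_idx = 4
  bottom 5 bits -> offset = 0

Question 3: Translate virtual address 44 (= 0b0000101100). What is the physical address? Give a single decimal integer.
Answer: 2988

Derivation:
vaddr = 44 = 0b0000101100
Split: l1_idx=0, l2_idx=1, offset=12
L1[0] = 0
L2[0][1] = 93
paddr = 93 * 32 + 12 = 2988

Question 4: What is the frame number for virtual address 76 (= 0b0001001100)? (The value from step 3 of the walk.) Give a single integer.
Answer: 55

Derivation:
vaddr = 76: l1_idx=0, l2_idx=2
L1[0] = 0; L2[0][2] = 55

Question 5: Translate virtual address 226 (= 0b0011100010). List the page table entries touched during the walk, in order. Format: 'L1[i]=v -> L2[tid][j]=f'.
vaddr = 226 = 0b0011100010
Split: l1_idx=0, l2_idx=7, offset=2

Answer: L1[0]=0 -> L2[0][7]=79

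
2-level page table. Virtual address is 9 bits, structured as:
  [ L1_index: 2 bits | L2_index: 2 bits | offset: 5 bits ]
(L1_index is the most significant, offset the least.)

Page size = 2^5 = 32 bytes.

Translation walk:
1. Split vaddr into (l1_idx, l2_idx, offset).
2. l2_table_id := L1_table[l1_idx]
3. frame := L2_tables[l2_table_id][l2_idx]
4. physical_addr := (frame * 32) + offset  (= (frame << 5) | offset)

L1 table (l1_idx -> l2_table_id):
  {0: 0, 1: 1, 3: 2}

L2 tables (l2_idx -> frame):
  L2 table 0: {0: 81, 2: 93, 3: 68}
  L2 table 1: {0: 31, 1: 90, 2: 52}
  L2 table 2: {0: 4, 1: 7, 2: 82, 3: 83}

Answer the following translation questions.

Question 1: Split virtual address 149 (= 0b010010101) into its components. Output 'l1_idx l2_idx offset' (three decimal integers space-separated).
Answer: 1 0 21

Derivation:
vaddr = 149 = 0b010010101
  top 2 bits -> l1_idx = 1
  next 2 bits -> l2_idx = 0
  bottom 5 bits -> offset = 21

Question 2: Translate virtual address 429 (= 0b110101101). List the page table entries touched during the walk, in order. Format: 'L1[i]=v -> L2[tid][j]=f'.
Answer: L1[3]=2 -> L2[2][1]=7

Derivation:
vaddr = 429 = 0b110101101
Split: l1_idx=3, l2_idx=1, offset=13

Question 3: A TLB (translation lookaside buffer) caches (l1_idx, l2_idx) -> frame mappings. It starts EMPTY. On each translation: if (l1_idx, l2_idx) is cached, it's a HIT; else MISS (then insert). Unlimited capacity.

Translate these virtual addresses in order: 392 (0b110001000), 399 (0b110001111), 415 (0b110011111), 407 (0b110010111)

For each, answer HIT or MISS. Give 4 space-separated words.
vaddr=392: (3,0) not in TLB -> MISS, insert
vaddr=399: (3,0) in TLB -> HIT
vaddr=415: (3,0) in TLB -> HIT
vaddr=407: (3,0) in TLB -> HIT

Answer: MISS HIT HIT HIT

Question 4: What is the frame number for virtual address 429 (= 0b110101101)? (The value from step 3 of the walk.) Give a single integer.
vaddr = 429: l1_idx=3, l2_idx=1
L1[3] = 2; L2[2][1] = 7

Answer: 7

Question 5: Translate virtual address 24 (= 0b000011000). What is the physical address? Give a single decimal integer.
vaddr = 24 = 0b000011000
Split: l1_idx=0, l2_idx=0, offset=24
L1[0] = 0
L2[0][0] = 81
paddr = 81 * 32 + 24 = 2616

Answer: 2616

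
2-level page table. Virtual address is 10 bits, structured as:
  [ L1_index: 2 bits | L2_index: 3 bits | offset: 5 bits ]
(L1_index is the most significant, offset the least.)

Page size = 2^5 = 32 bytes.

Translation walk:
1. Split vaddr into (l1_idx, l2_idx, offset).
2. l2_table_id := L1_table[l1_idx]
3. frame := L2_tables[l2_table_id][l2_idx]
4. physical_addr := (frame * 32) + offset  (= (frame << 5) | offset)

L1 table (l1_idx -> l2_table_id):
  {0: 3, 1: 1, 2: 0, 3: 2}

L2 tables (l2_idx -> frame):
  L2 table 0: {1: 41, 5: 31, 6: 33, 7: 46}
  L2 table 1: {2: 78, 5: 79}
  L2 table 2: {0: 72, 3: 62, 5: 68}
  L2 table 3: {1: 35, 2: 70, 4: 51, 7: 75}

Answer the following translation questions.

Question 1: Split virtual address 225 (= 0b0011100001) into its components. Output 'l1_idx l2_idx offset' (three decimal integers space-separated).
Answer: 0 7 1

Derivation:
vaddr = 225 = 0b0011100001
  top 2 bits -> l1_idx = 0
  next 3 bits -> l2_idx = 7
  bottom 5 bits -> offset = 1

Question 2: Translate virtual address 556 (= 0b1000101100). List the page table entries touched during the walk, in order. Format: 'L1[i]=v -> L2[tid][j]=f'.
Answer: L1[2]=0 -> L2[0][1]=41

Derivation:
vaddr = 556 = 0b1000101100
Split: l1_idx=2, l2_idx=1, offset=12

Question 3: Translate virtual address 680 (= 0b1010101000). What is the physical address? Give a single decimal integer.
Answer: 1000

Derivation:
vaddr = 680 = 0b1010101000
Split: l1_idx=2, l2_idx=5, offset=8
L1[2] = 0
L2[0][5] = 31
paddr = 31 * 32 + 8 = 1000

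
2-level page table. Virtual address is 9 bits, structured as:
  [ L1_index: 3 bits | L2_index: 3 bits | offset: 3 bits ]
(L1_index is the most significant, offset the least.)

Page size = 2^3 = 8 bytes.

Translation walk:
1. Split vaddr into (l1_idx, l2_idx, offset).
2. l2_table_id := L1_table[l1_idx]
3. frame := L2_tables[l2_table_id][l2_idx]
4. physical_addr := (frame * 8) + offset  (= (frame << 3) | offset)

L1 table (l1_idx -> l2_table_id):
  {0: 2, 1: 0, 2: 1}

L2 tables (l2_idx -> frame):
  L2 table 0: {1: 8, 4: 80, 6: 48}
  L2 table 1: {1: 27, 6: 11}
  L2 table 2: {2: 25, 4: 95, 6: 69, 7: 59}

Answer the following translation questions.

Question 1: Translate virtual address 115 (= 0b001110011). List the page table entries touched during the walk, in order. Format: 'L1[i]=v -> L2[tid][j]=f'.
vaddr = 115 = 0b001110011
Split: l1_idx=1, l2_idx=6, offset=3

Answer: L1[1]=0 -> L2[0][6]=48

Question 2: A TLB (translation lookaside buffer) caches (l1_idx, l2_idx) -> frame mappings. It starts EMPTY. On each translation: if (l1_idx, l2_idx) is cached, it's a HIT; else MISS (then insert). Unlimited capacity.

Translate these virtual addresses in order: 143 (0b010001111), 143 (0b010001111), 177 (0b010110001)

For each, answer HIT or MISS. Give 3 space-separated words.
vaddr=143: (2,1) not in TLB -> MISS, insert
vaddr=143: (2,1) in TLB -> HIT
vaddr=177: (2,6) not in TLB -> MISS, insert

Answer: MISS HIT MISS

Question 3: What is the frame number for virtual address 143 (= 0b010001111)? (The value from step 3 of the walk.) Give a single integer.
Answer: 27

Derivation:
vaddr = 143: l1_idx=2, l2_idx=1
L1[2] = 1; L2[1][1] = 27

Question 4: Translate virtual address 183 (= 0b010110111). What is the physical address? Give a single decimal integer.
Answer: 95

Derivation:
vaddr = 183 = 0b010110111
Split: l1_idx=2, l2_idx=6, offset=7
L1[2] = 1
L2[1][6] = 11
paddr = 11 * 8 + 7 = 95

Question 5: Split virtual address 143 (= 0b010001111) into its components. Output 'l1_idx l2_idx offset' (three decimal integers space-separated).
Answer: 2 1 7

Derivation:
vaddr = 143 = 0b010001111
  top 3 bits -> l1_idx = 2
  next 3 bits -> l2_idx = 1
  bottom 3 bits -> offset = 7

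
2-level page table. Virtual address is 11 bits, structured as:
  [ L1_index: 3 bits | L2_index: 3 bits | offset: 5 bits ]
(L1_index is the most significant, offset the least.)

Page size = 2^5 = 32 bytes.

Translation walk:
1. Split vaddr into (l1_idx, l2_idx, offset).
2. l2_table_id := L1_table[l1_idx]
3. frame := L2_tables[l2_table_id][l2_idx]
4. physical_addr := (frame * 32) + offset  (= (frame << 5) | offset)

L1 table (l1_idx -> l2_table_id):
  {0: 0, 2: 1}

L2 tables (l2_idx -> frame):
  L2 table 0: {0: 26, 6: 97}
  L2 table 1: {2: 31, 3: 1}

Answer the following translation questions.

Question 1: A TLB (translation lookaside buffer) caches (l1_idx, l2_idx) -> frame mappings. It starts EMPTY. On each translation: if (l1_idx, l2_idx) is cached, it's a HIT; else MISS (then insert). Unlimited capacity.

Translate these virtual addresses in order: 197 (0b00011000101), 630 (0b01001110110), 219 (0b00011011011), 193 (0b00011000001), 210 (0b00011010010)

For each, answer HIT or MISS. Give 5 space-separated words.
vaddr=197: (0,6) not in TLB -> MISS, insert
vaddr=630: (2,3) not in TLB -> MISS, insert
vaddr=219: (0,6) in TLB -> HIT
vaddr=193: (0,6) in TLB -> HIT
vaddr=210: (0,6) in TLB -> HIT

Answer: MISS MISS HIT HIT HIT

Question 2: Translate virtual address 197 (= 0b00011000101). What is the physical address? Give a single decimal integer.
vaddr = 197 = 0b00011000101
Split: l1_idx=0, l2_idx=6, offset=5
L1[0] = 0
L2[0][6] = 97
paddr = 97 * 32 + 5 = 3109

Answer: 3109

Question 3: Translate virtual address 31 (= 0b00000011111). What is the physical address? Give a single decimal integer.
Answer: 863

Derivation:
vaddr = 31 = 0b00000011111
Split: l1_idx=0, l2_idx=0, offset=31
L1[0] = 0
L2[0][0] = 26
paddr = 26 * 32 + 31 = 863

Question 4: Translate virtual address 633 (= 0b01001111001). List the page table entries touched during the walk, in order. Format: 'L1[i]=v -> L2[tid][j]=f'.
Answer: L1[2]=1 -> L2[1][3]=1

Derivation:
vaddr = 633 = 0b01001111001
Split: l1_idx=2, l2_idx=3, offset=25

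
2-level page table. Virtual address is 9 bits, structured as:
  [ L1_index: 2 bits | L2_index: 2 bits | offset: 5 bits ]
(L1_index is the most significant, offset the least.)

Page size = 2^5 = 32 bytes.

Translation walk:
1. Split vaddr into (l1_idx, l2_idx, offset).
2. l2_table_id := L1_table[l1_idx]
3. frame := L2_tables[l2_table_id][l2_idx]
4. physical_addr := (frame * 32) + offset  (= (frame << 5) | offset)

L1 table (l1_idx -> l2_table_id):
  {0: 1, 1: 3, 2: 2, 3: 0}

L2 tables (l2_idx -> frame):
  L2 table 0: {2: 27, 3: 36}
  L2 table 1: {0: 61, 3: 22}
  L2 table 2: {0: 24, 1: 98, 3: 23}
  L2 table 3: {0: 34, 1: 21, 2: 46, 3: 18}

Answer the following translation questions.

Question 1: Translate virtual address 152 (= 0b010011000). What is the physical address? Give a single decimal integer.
Answer: 1112

Derivation:
vaddr = 152 = 0b010011000
Split: l1_idx=1, l2_idx=0, offset=24
L1[1] = 3
L2[3][0] = 34
paddr = 34 * 32 + 24 = 1112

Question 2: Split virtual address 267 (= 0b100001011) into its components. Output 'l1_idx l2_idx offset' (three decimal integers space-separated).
Answer: 2 0 11

Derivation:
vaddr = 267 = 0b100001011
  top 2 bits -> l1_idx = 2
  next 2 bits -> l2_idx = 0
  bottom 5 bits -> offset = 11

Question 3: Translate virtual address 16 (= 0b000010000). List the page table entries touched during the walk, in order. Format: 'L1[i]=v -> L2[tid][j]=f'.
vaddr = 16 = 0b000010000
Split: l1_idx=0, l2_idx=0, offset=16

Answer: L1[0]=1 -> L2[1][0]=61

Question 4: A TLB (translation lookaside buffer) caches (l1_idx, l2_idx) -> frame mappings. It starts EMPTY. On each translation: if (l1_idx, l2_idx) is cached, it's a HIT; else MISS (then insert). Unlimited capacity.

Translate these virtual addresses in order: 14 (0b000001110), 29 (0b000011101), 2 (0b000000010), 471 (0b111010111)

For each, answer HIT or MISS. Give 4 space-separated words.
vaddr=14: (0,0) not in TLB -> MISS, insert
vaddr=29: (0,0) in TLB -> HIT
vaddr=2: (0,0) in TLB -> HIT
vaddr=471: (3,2) not in TLB -> MISS, insert

Answer: MISS HIT HIT MISS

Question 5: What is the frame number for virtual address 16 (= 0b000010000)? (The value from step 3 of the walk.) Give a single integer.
vaddr = 16: l1_idx=0, l2_idx=0
L1[0] = 1; L2[1][0] = 61

Answer: 61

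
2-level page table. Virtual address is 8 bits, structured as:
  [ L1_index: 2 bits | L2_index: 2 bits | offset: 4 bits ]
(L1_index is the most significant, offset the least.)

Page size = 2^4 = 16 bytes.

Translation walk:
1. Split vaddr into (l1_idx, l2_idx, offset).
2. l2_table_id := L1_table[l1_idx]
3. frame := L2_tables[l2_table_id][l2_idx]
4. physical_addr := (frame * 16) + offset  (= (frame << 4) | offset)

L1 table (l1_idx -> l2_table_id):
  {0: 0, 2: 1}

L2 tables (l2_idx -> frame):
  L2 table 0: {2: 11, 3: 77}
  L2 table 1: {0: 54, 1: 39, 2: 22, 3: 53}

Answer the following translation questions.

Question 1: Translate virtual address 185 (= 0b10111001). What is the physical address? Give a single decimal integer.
Answer: 857

Derivation:
vaddr = 185 = 0b10111001
Split: l1_idx=2, l2_idx=3, offset=9
L1[2] = 1
L2[1][3] = 53
paddr = 53 * 16 + 9 = 857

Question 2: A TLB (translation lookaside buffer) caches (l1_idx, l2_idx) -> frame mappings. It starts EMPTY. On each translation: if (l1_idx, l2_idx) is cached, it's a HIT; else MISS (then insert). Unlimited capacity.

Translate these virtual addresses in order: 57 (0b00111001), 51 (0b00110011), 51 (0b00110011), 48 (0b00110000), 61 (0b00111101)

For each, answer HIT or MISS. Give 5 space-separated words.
vaddr=57: (0,3) not in TLB -> MISS, insert
vaddr=51: (0,3) in TLB -> HIT
vaddr=51: (0,3) in TLB -> HIT
vaddr=48: (0,3) in TLB -> HIT
vaddr=61: (0,3) in TLB -> HIT

Answer: MISS HIT HIT HIT HIT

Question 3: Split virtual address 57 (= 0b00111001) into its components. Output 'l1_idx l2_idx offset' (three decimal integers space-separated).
Answer: 0 3 9

Derivation:
vaddr = 57 = 0b00111001
  top 2 bits -> l1_idx = 0
  next 2 bits -> l2_idx = 3
  bottom 4 bits -> offset = 9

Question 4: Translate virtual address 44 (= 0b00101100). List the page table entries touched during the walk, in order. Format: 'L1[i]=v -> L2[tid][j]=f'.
Answer: L1[0]=0 -> L2[0][2]=11

Derivation:
vaddr = 44 = 0b00101100
Split: l1_idx=0, l2_idx=2, offset=12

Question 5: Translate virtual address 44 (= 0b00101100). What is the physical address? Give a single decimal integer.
vaddr = 44 = 0b00101100
Split: l1_idx=0, l2_idx=2, offset=12
L1[0] = 0
L2[0][2] = 11
paddr = 11 * 16 + 12 = 188

Answer: 188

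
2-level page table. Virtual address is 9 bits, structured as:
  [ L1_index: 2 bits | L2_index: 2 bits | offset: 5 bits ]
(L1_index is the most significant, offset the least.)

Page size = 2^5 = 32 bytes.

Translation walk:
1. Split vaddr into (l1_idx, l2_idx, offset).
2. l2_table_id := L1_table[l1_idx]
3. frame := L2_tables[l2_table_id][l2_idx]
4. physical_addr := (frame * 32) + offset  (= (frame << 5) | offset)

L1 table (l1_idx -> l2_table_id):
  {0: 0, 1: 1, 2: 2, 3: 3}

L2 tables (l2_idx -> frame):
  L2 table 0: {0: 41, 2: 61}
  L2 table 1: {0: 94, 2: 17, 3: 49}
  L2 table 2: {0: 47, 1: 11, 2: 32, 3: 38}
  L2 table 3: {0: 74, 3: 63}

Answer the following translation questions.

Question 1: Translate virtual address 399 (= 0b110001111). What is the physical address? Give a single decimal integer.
vaddr = 399 = 0b110001111
Split: l1_idx=3, l2_idx=0, offset=15
L1[3] = 3
L2[3][0] = 74
paddr = 74 * 32 + 15 = 2383

Answer: 2383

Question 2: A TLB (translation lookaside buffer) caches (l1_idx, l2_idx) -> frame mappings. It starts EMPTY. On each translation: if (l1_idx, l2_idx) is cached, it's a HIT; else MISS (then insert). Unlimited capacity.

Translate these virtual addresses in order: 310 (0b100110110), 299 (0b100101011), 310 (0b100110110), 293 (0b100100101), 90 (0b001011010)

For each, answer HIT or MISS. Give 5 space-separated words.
vaddr=310: (2,1) not in TLB -> MISS, insert
vaddr=299: (2,1) in TLB -> HIT
vaddr=310: (2,1) in TLB -> HIT
vaddr=293: (2,1) in TLB -> HIT
vaddr=90: (0,2) not in TLB -> MISS, insert

Answer: MISS HIT HIT HIT MISS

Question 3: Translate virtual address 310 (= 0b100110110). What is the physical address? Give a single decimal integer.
Answer: 374

Derivation:
vaddr = 310 = 0b100110110
Split: l1_idx=2, l2_idx=1, offset=22
L1[2] = 2
L2[2][1] = 11
paddr = 11 * 32 + 22 = 374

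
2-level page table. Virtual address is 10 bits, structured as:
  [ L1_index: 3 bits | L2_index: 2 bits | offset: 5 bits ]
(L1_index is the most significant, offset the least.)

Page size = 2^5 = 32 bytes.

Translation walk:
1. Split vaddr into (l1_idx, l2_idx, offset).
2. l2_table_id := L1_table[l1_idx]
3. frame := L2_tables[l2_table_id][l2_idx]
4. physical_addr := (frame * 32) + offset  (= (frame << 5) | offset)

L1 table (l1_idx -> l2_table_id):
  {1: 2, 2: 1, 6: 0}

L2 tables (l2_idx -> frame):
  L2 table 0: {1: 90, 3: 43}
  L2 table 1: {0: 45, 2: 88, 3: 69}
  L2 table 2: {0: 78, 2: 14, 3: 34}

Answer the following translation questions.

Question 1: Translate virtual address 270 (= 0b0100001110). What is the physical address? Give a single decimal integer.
vaddr = 270 = 0b0100001110
Split: l1_idx=2, l2_idx=0, offset=14
L1[2] = 1
L2[1][0] = 45
paddr = 45 * 32 + 14 = 1454

Answer: 1454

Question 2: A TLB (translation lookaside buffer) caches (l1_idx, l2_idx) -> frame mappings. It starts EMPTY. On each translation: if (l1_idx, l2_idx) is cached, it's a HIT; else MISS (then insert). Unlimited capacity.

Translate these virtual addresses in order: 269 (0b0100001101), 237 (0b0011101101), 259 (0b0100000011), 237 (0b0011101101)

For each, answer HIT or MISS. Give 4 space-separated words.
Answer: MISS MISS HIT HIT

Derivation:
vaddr=269: (2,0) not in TLB -> MISS, insert
vaddr=237: (1,3) not in TLB -> MISS, insert
vaddr=259: (2,0) in TLB -> HIT
vaddr=237: (1,3) in TLB -> HIT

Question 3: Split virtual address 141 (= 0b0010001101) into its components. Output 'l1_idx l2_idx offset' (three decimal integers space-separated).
vaddr = 141 = 0b0010001101
  top 3 bits -> l1_idx = 1
  next 2 bits -> l2_idx = 0
  bottom 5 bits -> offset = 13

Answer: 1 0 13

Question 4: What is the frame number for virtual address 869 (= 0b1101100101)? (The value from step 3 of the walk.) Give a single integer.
Answer: 43

Derivation:
vaddr = 869: l1_idx=6, l2_idx=3
L1[6] = 0; L2[0][3] = 43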